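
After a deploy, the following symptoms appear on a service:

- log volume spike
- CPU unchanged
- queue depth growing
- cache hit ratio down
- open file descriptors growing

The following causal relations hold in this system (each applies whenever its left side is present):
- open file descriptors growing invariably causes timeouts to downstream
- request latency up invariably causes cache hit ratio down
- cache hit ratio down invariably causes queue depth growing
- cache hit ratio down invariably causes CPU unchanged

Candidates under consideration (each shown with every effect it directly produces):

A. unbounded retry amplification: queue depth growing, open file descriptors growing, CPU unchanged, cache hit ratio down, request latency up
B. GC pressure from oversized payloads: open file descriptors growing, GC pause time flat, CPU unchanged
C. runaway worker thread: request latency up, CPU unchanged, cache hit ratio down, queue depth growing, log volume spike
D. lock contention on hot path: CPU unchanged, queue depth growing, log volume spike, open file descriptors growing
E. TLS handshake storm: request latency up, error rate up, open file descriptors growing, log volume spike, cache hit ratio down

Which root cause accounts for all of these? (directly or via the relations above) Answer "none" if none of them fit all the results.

E

For each candidate, compare predicted effects to what was observed:
(A) unbounded retry amplification — does not account for log volume spike
(B) GC pressure from oversized payloads — does not account for log volume spike, queue depth growing, cache hit ratio down
(C) runaway worker thread — does not account for open file descriptors growing
(D) lock contention on hot path — log volume spike yes; CPU unchanged yes; queue depth growing yes; cache hit ratio down NO; open file descriptors growing yes
(E) TLS handshake storm — log volume spike yes; CPU unchanged yes (through cache hit ratio down → CPU unchanged); queue depth growing yes (through cache hit ratio down → queue depth growing); cache hit ratio down yes; open file descriptors growing yes
(E) is the only candidate with no mismatches.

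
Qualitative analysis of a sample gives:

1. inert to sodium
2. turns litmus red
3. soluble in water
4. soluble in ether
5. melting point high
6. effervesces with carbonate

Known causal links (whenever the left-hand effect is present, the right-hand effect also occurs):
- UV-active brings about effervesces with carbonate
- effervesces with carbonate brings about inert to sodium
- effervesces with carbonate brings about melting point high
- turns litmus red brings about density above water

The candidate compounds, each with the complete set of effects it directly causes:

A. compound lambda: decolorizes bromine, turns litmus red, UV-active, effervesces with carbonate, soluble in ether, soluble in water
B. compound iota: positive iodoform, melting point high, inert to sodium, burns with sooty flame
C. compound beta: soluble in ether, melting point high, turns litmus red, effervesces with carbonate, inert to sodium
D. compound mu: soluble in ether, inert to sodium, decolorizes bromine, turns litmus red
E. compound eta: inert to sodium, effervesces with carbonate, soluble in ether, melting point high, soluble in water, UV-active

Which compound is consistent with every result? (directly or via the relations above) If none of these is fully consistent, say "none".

Testing each hypothesis:
(A) compound lambda — inert to sodium ✓ (by effervesces with carbonate → inert to sodium); turns litmus red ✓; soluble in water ✓; soluble in ether ✓; melting point high ✓ (by effervesces with carbonate → melting point high); effervesces with carbonate ✓
(B) compound iota — does not account for turns litmus red, soluble in water, soluble in ether, effervesces with carbonate
(C) compound beta — inert to sodium ✓; turns litmus red ✓; soluble in water ✗; soluble in ether ✓; melting point high ✓; effervesces with carbonate ✓
(D) compound mu — does not account for soluble in water, melting point high, effervesces with carbonate
(E) compound eta — inert to sodium ✓; turns litmus red ✗; soluble in water ✓; soluble in ether ✓; melting point high ✓; effervesces with carbonate ✓
(A) alone accounts for all the evidence.

A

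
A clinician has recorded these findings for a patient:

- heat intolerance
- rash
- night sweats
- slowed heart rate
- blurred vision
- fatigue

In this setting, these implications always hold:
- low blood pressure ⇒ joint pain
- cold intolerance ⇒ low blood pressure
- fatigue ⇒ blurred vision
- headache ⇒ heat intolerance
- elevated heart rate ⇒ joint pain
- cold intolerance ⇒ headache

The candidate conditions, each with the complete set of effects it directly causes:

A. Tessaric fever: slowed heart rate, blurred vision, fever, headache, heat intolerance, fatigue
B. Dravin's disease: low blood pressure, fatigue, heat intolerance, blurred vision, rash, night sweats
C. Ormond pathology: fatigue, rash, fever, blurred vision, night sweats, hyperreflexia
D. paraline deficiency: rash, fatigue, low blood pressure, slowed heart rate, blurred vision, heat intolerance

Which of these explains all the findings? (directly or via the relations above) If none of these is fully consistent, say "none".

For each candidate, compare predicted effects to what was observed:
(A) Tessaric fever — heat intolerance match; rash miss; night sweats miss; slowed heart rate match; blurred vision match; fatigue match
(B) Dravin's disease — does not account for slowed heart rate
(C) Ormond pathology — heat intolerance miss; rash match; night sweats match; slowed heart rate miss; blurred vision match; fatigue match
(D) paraline deficiency — heat intolerance match; rash match; night sweats miss; slowed heart rate match; blurred vision match; fatigue match
Every candidate fails on at least one observation.

none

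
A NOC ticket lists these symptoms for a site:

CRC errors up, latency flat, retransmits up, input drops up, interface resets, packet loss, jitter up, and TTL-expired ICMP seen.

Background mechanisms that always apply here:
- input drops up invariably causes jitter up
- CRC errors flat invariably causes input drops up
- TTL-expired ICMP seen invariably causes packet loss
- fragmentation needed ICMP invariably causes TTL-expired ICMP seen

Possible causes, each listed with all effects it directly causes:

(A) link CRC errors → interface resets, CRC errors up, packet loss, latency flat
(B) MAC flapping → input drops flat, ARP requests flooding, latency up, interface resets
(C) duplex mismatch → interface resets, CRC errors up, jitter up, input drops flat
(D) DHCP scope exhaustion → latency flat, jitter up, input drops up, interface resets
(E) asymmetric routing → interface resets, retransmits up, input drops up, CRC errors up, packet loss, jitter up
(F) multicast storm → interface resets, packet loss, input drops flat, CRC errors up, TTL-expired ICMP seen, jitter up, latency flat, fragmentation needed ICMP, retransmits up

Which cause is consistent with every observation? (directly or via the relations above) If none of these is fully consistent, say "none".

none

For each candidate, compare predicted effects to what was observed:
(A) link CRC errors — does not account for retransmits up, input drops up, jitter up, TTL-expired ICMP seen
(B) MAC flapping — CRC errors up ✗; latency flat ✗; retransmits up ✗; input drops up ✗; interface resets ✓; packet loss ✗; jitter up ✗; TTL-expired ICMP seen ✗
(C) duplex mismatch — fails on latency flat, retransmits up, input drops up, packet loss, TTL-expired ICMP seen (predicts input drops flat, not input drops up)
(D) DHCP scope exhaustion — CRC errors up ✗; latency flat ✓; retransmits up ✗; input drops up ✓; interface resets ✓; packet loss ✗; jitter up ✓; TTL-expired ICMP seen ✗
(E) asymmetric routing — does not account for latency flat, TTL-expired ICMP seen
(F) multicast storm — CRC errors up ✓; latency flat ✓; retransmits up ✓; input drops up ✗; interface resets ✓; packet loss ✓; jitter up ✓; TTL-expired ICMP seen ✓
None of the listed candidates fits everything.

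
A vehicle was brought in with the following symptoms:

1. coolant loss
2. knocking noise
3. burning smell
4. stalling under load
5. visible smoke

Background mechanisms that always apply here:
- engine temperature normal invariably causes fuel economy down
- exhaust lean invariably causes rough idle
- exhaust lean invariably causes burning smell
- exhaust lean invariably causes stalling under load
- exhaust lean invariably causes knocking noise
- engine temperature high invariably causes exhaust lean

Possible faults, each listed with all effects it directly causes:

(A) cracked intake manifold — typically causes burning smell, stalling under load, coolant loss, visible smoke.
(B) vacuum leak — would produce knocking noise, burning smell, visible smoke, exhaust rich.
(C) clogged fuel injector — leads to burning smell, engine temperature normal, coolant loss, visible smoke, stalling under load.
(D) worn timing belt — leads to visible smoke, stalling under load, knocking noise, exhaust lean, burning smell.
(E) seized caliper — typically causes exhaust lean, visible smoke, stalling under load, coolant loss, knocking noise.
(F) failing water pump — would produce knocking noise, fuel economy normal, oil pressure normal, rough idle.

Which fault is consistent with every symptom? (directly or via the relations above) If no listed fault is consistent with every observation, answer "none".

For each candidate, compare predicted effects to what was observed:
(A) cracked intake manifold — does not account for knocking noise
(B) vacuum leak — coolant loss -; knocking noise +; burning smell +; stalling under load -; visible smoke +
(C) clogged fuel injector — does not account for knocking noise
(D) worn timing belt — does not account for coolant loss
(E) seized caliper — accounts for every observation (burning smell by exhaust lean → burning smell)
(F) failing water pump — does not account for coolant loss, burning smell, stalling under load, visible smoke
(E) alone accounts for all the evidence.

E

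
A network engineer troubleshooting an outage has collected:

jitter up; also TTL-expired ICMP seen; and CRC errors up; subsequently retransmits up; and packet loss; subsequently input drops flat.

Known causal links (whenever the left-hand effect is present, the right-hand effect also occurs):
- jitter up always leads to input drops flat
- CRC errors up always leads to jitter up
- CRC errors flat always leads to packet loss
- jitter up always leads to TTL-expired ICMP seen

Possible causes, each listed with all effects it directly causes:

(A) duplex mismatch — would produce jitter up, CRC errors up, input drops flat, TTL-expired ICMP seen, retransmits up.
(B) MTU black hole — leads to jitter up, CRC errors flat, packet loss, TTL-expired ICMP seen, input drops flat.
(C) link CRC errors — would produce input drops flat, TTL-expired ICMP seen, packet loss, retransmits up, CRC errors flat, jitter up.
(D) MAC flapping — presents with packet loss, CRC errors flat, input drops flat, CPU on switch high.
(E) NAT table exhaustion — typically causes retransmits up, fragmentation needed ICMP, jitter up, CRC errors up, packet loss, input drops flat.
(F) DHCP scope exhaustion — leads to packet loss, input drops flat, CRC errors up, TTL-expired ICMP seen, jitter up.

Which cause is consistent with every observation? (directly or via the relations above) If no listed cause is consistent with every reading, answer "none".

E

For each candidate, compare predicted effects to what was observed:
(A) duplex mismatch — does not account for packet loss
(B) MTU black hole — jitter up match; TTL-expired ICMP seen match; CRC errors up miss; retransmits up miss; packet loss match; input drops flat match
(C) link CRC errors — jitter up match; TTL-expired ICMP seen match; CRC errors up miss; retransmits up match; packet loss match; input drops flat match
(D) MAC flapping — fails on jitter up, TTL-expired ICMP seen, CRC errors up, retransmits up (predicts CRC errors flat, not CRC errors up)
(E) NAT table exhaustion — accounts for every observation (TTL-expired ICMP seen through jitter up → TTL-expired ICMP seen)
(F) DHCP scope exhaustion — does not account for retransmits up
Only (E) is consistent with every observation.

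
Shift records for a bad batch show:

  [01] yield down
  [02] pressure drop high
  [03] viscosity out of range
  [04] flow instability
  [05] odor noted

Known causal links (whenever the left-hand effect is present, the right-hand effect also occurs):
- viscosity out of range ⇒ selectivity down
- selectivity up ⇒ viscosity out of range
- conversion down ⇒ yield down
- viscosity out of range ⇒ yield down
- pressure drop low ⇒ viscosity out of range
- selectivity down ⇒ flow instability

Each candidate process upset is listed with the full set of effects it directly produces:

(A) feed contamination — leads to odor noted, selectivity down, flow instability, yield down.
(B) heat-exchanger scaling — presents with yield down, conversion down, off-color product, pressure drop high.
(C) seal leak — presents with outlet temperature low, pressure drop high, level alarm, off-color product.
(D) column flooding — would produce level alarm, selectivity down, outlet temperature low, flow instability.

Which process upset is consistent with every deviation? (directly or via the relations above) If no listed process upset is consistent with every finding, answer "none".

For each candidate, compare predicted effects to what was observed:
(A) feed contamination — yield down match; pressure drop high miss; viscosity out of range miss; flow instability match; odor noted match
(B) heat-exchanger scaling — yield down match; pressure drop high match; viscosity out of range miss; flow instability miss; odor noted miss
(C) seal leak — does not account for yield down, viscosity out of range, flow instability, odor noted
(D) column flooding — does not account for yield down, pressure drop high, viscosity out of range, odor noted
Every candidate fails on at least one observation.

none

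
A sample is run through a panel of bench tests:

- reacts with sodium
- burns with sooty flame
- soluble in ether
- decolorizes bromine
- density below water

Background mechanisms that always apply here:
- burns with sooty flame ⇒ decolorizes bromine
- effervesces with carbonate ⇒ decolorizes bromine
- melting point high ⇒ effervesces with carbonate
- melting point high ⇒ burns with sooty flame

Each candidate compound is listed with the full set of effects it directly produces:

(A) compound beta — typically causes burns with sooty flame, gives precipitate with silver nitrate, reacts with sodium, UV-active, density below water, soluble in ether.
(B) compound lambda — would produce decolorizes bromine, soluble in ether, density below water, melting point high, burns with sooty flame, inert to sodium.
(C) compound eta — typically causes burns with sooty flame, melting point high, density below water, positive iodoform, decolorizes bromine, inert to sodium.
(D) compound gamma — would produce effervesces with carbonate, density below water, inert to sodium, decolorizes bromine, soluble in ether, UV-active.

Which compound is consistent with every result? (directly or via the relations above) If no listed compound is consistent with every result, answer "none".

A

Per-candidate check:
(A) compound beta — reacts with sodium +; burns with sooty flame +; soluble in ether +; decolorizes bromine + (by burns with sooty flame → decolorizes bromine); density below water +
(B) compound lambda — fails on reacts with sodium (predicts inert to sodium, not reacts with sodium)
(C) compound eta — fails on reacts with sodium, soluble in ether (predicts inert to sodium, not reacts with sodium)
(D) compound gamma — fails on reacts with sodium, burns with sooty flame (predicts inert to sodium, not reacts with sodium)
(A) alone accounts for all the evidence.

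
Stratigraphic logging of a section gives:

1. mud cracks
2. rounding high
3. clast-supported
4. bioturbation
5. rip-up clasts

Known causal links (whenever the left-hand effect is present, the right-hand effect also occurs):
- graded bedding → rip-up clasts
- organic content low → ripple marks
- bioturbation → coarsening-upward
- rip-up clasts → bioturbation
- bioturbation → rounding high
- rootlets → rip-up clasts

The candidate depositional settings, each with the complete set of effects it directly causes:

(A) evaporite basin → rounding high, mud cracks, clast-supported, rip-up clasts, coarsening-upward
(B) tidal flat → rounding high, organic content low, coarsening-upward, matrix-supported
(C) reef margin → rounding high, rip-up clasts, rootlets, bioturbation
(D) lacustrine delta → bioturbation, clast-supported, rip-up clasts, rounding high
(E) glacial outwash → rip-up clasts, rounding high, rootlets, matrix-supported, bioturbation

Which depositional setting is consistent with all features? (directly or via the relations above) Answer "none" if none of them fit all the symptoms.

A

Per-candidate check:
(A) evaporite basin — mud cracks match; rounding high match; clast-supported match; bioturbation match (via rip-up clasts → bioturbation); rip-up clasts match
(B) tidal flat — mud cracks miss; rounding high match; clast-supported miss; bioturbation miss; rip-up clasts miss
(C) reef margin — does not account for mud cracks, clast-supported
(D) lacustrine delta — does not account for mud cracks
(E) glacial outwash — fails on mud cracks, clast-supported (predicts matrix-supported, not clast-supported)
(A) alone accounts for all the evidence.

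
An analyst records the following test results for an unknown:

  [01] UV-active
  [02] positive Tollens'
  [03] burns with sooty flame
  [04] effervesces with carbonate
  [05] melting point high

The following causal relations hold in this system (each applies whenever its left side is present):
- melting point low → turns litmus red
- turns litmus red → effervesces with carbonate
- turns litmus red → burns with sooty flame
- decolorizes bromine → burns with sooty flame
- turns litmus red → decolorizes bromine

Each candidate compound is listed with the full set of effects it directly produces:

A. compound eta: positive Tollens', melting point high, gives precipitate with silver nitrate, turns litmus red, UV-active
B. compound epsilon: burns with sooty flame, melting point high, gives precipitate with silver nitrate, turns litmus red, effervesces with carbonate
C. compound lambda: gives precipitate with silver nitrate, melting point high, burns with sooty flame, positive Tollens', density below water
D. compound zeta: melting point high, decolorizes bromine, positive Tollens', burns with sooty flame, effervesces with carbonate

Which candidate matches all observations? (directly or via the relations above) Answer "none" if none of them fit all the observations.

Checking each candidate against the observations:
(A) compound eta — accounts for every observation (burns with sooty flame via turns litmus red → burns with sooty flame)
(B) compound epsilon — does not account for UV-active, positive Tollens'
(C) compound lambda — does not account for UV-active, effervesces with carbonate
(D) compound zeta — UV-active miss; positive Tollens' match; burns with sooty flame match; effervesces with carbonate match; melting point high match
(A) is the only candidate with no mismatches.

A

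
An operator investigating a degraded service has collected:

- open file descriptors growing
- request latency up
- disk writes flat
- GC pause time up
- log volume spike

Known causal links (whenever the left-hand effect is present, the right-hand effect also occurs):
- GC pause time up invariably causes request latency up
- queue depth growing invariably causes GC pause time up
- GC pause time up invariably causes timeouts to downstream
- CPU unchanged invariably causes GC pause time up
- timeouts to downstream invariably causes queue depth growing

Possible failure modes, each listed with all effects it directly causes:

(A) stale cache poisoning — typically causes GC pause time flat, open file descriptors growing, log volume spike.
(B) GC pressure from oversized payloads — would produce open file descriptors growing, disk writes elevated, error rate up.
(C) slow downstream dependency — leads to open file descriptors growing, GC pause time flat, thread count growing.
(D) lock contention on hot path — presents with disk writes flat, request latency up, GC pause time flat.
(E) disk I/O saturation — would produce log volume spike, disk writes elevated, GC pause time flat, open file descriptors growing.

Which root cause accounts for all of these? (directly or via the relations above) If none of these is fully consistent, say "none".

Testing each hypothesis:
(A) stale cache poisoning — fails on request latency up, disk writes flat, GC pause time up (predicts GC pause time flat, not GC pause time up)
(B) GC pressure from oversized payloads — open file descriptors growing +; request latency up -; disk writes flat -; GC pause time up -; log volume spike -
(C) slow downstream dependency — open file descriptors growing +; request latency up -; disk writes flat -; GC pause time up -; log volume spike -
(D) lock contention on hot path — open file descriptors growing -; request latency up +; disk writes flat +; GC pause time up -; log volume spike -
(E) disk I/O saturation — open file descriptors growing +; request latency up -; disk writes flat -; GC pause time up -; log volume spike +
Every candidate fails on at least one observation.

none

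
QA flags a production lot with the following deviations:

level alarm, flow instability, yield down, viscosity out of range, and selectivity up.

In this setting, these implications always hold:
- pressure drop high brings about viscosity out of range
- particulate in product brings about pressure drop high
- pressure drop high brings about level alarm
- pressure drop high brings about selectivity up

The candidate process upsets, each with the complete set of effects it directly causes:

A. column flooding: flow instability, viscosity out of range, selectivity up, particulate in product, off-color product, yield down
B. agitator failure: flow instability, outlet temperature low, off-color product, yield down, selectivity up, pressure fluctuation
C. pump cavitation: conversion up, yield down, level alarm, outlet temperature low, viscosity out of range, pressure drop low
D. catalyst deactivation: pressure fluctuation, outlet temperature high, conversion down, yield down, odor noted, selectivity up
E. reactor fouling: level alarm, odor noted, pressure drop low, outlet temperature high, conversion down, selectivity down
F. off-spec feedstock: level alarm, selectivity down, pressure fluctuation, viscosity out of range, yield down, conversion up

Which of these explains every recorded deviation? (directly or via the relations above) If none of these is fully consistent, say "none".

A

Testing each hypothesis:
(A) column flooding — level alarm yes (through particulate in product → pressure drop high → level alarm); flow instability yes; yield down yes; viscosity out of range yes; selectivity up yes
(B) agitator failure — does not account for level alarm, viscosity out of range
(C) pump cavitation — level alarm yes; flow instability NO; yield down yes; viscosity out of range yes; selectivity up NO
(D) catalyst deactivation — does not account for level alarm, flow instability, viscosity out of range
(E) reactor fouling — fails on flow instability, yield down, viscosity out of range, selectivity up (predicts selectivity down, not selectivity up)
(F) off-spec feedstock — fails on flow instability, selectivity up (predicts selectivity down, not selectivity up)
Only (A) is consistent with every observation.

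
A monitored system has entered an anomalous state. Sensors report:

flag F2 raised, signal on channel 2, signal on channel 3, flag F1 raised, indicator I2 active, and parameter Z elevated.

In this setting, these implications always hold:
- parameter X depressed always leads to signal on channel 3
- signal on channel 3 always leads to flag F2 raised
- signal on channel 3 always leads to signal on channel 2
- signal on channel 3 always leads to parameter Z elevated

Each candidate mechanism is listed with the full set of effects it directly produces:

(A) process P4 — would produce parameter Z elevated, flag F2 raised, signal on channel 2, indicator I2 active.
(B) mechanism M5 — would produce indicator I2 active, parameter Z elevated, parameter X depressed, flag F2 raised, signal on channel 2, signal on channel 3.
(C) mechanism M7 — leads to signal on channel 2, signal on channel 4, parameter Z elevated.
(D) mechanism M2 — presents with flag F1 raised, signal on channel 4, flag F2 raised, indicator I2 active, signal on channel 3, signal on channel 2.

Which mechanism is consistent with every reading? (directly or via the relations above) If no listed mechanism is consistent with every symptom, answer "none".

Testing each hypothesis:
(A) process P4 — does not account for signal on channel 3, flag F1 raised
(B) mechanism M5 — flag F2 raised +; signal on channel 2 +; signal on channel 3 +; flag F1 raised -; indicator I2 active +; parameter Z elevated +
(C) mechanism M7 — flag F2 raised -; signal on channel 2 +; signal on channel 3 -; flag F1 raised -; indicator I2 active -; parameter Z elevated +
(D) mechanism M2 — accounts for every observation (parameter Z elevated through signal on channel 3 → parameter Z elevated)
Only (D) is consistent with every observation.

D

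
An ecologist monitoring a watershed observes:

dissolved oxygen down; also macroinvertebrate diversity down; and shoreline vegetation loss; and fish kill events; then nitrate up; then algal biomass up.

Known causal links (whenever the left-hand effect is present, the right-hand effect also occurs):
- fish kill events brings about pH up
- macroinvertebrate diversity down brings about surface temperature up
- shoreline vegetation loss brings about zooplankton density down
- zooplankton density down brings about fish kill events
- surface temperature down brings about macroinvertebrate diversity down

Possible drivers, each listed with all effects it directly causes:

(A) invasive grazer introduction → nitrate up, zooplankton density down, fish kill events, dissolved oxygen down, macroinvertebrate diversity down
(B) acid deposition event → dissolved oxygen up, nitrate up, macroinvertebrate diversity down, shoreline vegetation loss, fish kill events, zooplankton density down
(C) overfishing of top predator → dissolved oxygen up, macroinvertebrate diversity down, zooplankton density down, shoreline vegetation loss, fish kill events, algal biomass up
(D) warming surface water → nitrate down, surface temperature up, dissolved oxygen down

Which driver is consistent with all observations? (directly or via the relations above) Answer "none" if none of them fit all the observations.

none

Testing each hypothesis:
(A) invasive grazer introduction — does not account for shoreline vegetation loss, algal biomass up
(B) acid deposition event — dissolved oxygen down miss; macroinvertebrate diversity down match; shoreline vegetation loss match; fish kill events match; nitrate up match; algal biomass up miss
(C) overfishing of top predator — dissolved oxygen down miss; macroinvertebrate diversity down match; shoreline vegetation loss match; fish kill events match; nitrate up miss; algal biomass up match
(D) warming surface water — fails on macroinvertebrate diversity down, shoreline vegetation loss, fish kill events, nitrate up, algal biomass up (predicts nitrate down, not nitrate up)
None of the listed candidates fits everything.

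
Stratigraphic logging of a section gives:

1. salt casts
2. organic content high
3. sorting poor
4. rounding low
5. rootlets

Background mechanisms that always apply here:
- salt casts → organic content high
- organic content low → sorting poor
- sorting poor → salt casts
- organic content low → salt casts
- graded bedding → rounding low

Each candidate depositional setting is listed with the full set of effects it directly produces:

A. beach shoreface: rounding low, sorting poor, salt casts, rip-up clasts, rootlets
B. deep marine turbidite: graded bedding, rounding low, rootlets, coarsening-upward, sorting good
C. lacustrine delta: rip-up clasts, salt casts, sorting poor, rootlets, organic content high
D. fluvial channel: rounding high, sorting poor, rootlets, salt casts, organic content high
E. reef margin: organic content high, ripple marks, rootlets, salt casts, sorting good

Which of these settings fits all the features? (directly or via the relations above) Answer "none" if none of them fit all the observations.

For each candidate, compare predicted effects to what was observed:
(A) beach shoreface — salt casts match; organic content high match (through salt casts → organic content high); sorting poor match; rounding low match; rootlets match
(B) deep marine turbidite — fails on salt casts, organic content high, sorting poor (predicts sorting good, not sorting poor)
(C) lacustrine delta — salt casts match; organic content high match; sorting poor match; rounding low miss; rootlets match
(D) fluvial channel — fails on rounding low (predicts rounding high, not rounding low)
(E) reef margin — fails on sorting poor, rounding low (predicts sorting good, not sorting poor)
Only (A) is consistent with every observation.

A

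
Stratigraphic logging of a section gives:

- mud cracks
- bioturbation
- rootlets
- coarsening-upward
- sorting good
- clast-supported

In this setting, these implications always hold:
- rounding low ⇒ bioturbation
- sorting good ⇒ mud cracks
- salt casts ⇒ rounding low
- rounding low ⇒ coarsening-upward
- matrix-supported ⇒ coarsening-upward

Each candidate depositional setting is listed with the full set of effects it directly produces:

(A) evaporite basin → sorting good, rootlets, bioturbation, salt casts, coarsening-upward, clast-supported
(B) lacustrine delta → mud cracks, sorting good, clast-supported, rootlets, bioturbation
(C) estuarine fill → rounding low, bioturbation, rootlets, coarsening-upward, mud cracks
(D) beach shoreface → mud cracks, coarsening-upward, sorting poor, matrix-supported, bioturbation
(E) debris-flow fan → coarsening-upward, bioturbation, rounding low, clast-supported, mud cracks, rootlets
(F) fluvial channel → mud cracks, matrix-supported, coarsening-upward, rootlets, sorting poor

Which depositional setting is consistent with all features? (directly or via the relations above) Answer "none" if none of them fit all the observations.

A

Checking each candidate against the observations:
(A) evaporite basin — mud cracks yes (by sorting good → mud cracks); bioturbation yes; rootlets yes; coarsening-upward yes; sorting good yes; clast-supported yes
(B) lacustrine delta — mud cracks yes; bioturbation yes; rootlets yes; coarsening-upward NO; sorting good yes; clast-supported yes
(C) estuarine fill — does not account for sorting good, clast-supported
(D) beach shoreface — mud cracks yes; bioturbation yes; rootlets NO; coarsening-upward yes; sorting good NO; clast-supported NO
(E) debris-flow fan — does not account for sorting good
(F) fluvial channel — mud cracks yes; bioturbation NO; rootlets yes; coarsening-upward yes; sorting good NO; clast-supported NO
Only (A) is consistent with every observation.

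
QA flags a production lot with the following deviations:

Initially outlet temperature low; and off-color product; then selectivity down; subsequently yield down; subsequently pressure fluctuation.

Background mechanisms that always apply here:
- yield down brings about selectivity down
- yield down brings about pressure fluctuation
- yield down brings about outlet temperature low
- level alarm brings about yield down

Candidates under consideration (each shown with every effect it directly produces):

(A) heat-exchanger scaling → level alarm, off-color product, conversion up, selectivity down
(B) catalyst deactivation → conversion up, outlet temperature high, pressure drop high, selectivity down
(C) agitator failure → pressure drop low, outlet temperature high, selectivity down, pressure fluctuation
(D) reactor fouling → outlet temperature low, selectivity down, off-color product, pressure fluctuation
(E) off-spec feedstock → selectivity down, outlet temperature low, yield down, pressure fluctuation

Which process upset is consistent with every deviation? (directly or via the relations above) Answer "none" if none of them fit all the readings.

A

For each candidate, compare predicted effects to what was observed:
(A) heat-exchanger scaling — accounts for every observation (outlet temperature low through level alarm → yield down → outlet temperature low)
(B) catalyst deactivation — outlet temperature low NO; off-color product NO; selectivity down yes; yield down NO; pressure fluctuation NO
(C) agitator failure — outlet temperature low NO; off-color product NO; selectivity down yes; yield down NO; pressure fluctuation yes
(D) reactor fouling — does not account for yield down
(E) off-spec feedstock — outlet temperature low yes; off-color product NO; selectivity down yes; yield down yes; pressure fluctuation yes
(A) alone accounts for all the evidence.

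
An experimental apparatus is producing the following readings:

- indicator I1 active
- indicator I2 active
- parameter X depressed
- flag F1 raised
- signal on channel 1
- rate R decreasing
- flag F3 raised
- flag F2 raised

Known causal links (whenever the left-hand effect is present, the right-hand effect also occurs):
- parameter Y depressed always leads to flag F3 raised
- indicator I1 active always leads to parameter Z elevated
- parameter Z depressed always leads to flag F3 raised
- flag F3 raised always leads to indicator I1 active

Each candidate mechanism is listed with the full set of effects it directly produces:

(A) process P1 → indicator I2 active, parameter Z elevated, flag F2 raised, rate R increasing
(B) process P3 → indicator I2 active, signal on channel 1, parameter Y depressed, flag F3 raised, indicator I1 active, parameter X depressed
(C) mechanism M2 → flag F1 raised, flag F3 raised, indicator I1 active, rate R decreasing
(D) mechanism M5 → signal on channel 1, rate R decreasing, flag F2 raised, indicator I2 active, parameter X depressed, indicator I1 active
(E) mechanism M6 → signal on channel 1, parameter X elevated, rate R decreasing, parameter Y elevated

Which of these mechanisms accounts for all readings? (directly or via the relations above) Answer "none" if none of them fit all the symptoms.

none

For each candidate, compare predicted effects to what was observed:
(A) process P1 — fails on indicator I1 active, parameter X depressed, flag F1 raised, signal on channel 1, rate R decreasing, flag F3 raised (predicts rate R increasing, not rate R decreasing)
(B) process P3 — does not account for flag F1 raised, rate R decreasing, flag F2 raised
(C) mechanism M2 — does not account for indicator I2 active, parameter X depressed, signal on channel 1, flag F2 raised
(D) mechanism M5 — does not account for flag F1 raised, flag F3 raised
(E) mechanism M6 — fails on indicator I1 active, indicator I2 active, parameter X depressed, flag F1 raised, flag F3 raised, flag F2 raised (predicts parameter X elevated, not parameter X depressed)
No candidate is consistent with all observations.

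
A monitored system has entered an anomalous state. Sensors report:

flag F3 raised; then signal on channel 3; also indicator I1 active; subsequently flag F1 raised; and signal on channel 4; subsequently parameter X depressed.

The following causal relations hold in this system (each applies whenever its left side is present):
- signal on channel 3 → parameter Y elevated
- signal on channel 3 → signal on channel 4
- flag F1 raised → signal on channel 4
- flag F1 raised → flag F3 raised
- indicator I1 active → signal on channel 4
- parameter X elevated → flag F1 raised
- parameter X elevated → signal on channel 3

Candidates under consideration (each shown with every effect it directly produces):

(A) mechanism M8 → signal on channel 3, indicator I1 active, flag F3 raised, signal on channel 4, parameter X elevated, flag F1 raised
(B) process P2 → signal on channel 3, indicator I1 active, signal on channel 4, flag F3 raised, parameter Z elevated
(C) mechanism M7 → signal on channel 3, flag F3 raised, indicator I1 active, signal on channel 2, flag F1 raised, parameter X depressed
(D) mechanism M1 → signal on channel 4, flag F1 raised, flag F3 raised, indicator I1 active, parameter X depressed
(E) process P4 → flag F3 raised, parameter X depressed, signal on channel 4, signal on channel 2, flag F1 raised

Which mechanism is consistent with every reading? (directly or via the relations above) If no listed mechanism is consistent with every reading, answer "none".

For each candidate, compare predicted effects to what was observed:
(A) mechanism M8 — flag F3 raised ✓; signal on channel 3 ✓; indicator I1 active ✓; flag F1 raised ✓; signal on channel 4 ✓; parameter X depressed ✗
(B) process P2 — does not account for flag F1 raised, parameter X depressed
(C) mechanism M7 — flag F3 raised ✓; signal on channel 3 ✓; indicator I1 active ✓; flag F1 raised ✓; signal on channel 4 ✓ (through flag F1 raised → signal on channel 4); parameter X depressed ✓
(D) mechanism M1 — flag F3 raised ✓; signal on channel 3 ✗; indicator I1 active ✓; flag F1 raised ✓; signal on channel 4 ✓; parameter X depressed ✓
(E) process P4 — does not account for signal on channel 3, indicator I1 active
(C) is the only candidate with no mismatches.

C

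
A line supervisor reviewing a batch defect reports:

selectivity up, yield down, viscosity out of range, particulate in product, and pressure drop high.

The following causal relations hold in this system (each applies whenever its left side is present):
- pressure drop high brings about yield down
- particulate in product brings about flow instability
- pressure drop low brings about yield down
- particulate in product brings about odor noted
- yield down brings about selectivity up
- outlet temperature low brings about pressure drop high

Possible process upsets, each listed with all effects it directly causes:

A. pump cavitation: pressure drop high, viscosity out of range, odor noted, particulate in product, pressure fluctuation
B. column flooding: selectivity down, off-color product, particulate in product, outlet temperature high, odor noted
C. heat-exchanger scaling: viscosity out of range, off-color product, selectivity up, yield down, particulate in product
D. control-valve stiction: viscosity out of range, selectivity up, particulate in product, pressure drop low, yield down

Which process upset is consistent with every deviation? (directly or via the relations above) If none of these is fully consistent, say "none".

For each candidate, compare predicted effects to what was observed:
(A) pump cavitation — selectivity up ✓ (via pressure drop high → yield down → selectivity up); yield down ✓ (via pressure drop high → yield down); viscosity out of range ✓; particulate in product ✓; pressure drop high ✓
(B) column flooding — fails on selectivity up, yield down, viscosity out of range, pressure drop high (predicts selectivity down, not selectivity up)
(C) heat-exchanger scaling — selectivity up ✓; yield down ✓; viscosity out of range ✓; particulate in product ✓; pressure drop high ✗
(D) control-valve stiction — fails on pressure drop high (predicts pressure drop low, not pressure drop high)
(A) alone accounts for all the evidence.

A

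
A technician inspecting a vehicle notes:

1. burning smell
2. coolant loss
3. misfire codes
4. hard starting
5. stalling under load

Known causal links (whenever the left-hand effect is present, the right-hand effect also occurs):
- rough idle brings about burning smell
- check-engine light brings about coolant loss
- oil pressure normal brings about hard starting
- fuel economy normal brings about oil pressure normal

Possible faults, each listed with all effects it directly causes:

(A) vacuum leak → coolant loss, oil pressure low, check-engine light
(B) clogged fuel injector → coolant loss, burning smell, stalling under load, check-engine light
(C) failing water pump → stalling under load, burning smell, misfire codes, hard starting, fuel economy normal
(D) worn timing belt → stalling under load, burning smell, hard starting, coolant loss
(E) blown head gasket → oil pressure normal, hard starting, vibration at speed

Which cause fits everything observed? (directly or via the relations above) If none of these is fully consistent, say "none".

none

For each candidate, compare predicted effects to what was observed:
(A) vacuum leak — does not account for burning smell, misfire codes, hard starting, stalling under load
(B) clogged fuel injector — does not account for misfire codes, hard starting
(C) failing water pump — does not account for coolant loss
(D) worn timing belt — does not account for misfire codes
(E) blown head gasket — does not account for burning smell, coolant loss, misfire codes, stalling under load
Every candidate fails on at least one observation.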